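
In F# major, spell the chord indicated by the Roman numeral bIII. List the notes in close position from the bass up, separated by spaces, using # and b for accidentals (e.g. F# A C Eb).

A C# E

bIII is a major triad on the lowered third degree, borrowed from the parallel minor. In F# major that root is A.
So the chord is A-C#-E.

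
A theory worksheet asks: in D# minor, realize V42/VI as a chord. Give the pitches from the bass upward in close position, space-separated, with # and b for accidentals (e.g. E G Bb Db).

The slash means an applied dominant: we want the dominant of VI. In D# minor, VI is B major, and its dominant is built on F#.
Building a dominant seventh chord on F# gives F#-A#-C#-E.
With the 42 figure the chord is in third inversion; from the bass E upward in close position it reads E-F#-A#-C#.

E F# A# C#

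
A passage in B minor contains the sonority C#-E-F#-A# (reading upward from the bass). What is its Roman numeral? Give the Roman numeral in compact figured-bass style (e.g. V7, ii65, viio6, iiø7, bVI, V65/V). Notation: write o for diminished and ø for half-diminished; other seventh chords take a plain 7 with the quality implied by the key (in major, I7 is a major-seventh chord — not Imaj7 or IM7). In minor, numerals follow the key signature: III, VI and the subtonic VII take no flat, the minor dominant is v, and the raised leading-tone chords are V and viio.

V43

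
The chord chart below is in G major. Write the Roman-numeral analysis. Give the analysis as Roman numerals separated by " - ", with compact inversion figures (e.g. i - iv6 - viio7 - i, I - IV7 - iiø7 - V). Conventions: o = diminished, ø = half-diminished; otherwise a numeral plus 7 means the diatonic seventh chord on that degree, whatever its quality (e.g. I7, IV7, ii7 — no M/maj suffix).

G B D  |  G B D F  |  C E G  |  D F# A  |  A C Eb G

G-B-D has root G, degree 1 in G major, so I.
G-B-D-F: a dominant seventh chord on G, the applied dominant of IV → V7/IV.
C-E-G: major triad on C = scale degree 4 → IV.
D-F#-A: root D is the dominant; major triad there is V.
A-C-Eb-G is non-diatonic — iiø7, a mixture chord from G minor.

I - V7/IV - IV - V - iiø7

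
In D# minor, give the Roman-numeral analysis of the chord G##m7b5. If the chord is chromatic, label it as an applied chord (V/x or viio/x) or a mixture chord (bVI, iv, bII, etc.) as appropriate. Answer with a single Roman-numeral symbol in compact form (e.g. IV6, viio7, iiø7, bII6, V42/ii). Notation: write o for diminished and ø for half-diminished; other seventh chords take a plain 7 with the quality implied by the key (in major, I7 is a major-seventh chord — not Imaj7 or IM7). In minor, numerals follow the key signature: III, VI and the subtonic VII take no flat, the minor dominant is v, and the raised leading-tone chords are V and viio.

Stacked in thirds the chord is G##-B#-D#-F##: a half-diminished seventh chord on G##.
G## sits a half step below A# (V in D# minor); a diminished chord there is the applied leading-tone chord of V.

viiø7/V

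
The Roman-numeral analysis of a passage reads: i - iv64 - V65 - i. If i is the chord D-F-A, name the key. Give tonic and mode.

i is given as D-F-A — a minor triad with root D.
If D is scale degree 1 and the mode makes that degree carry a minor triad, the tonic is D and the mode is minor.

D minor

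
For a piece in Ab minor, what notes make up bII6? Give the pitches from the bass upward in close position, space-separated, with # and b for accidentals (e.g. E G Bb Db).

Scale degree 2 in Ab minor is Bb; lowering it a half step gives Bbb. bII6 is the Neapolitan sixth — a major triad on the lowered second degree, here in its customary first inversion.
So the chord is Bbb-Db-Fb, a major triad.
With the 6 figure the chord is in first inversion; from the bass Db upward in close position it reads Db-Fb-Bbb.

Db Fb Bbb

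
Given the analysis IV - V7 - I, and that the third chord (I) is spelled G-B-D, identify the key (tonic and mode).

I is given as G-B-D — a major triad with root G.
If G is scale degree 1 and the mode makes that degree carry a major triad, the tonic is G and the mode is major.

G major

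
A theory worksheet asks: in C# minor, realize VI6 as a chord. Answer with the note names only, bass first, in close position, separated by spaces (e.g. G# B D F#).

C# E A

In C# minor, the submediant is A, and the diatonic chord built there is a major triad.
Stacking thirds from A gives A-C#-E.
With the 6 figure the chord is in first inversion; from the bass C# upward in close position it reads C#-E-A.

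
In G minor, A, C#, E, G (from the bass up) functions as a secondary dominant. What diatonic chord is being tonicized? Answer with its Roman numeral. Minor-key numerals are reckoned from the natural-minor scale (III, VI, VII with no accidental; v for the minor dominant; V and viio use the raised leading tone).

V

The chord is a dominant seventh chord on A.
A dominant resolves down a perfect fifth: A → D. In G minor, D is scale degree 5, i.e. V.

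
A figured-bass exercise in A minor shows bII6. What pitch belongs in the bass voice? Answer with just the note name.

D

bII in A minor has root Bb; the chord is Bb-D-F.
The figure 6 means first inversion — the third is in the bass.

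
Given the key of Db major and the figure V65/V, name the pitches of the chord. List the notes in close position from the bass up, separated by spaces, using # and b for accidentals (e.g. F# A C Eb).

G Bb Db Eb

V65/V is a secondary dominant — the dominant seventh of V. V in Db major is Ab, so the applied chord's root is Eb, a perfect fifth above.
Building a dominant seventh chord on Eb gives Eb-G-Bb-Db.
The figured bass 65 indicates first inversion, placing the third (G) in the bass: G-Bb-Db-Eb.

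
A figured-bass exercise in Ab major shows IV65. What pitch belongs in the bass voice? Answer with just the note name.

IV in Ab major has root Db; the chord is Db-F-Ab-C.
The figure 65 means first inversion — the third is in the bass.

F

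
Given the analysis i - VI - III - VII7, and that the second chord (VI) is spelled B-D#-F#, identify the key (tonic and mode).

D# minor

VI is given as B-D#-F# — a major triad with root B.
If B is scale degree 6 and the mode makes that degree carry a major triad, the tonic is D# and the mode is minor.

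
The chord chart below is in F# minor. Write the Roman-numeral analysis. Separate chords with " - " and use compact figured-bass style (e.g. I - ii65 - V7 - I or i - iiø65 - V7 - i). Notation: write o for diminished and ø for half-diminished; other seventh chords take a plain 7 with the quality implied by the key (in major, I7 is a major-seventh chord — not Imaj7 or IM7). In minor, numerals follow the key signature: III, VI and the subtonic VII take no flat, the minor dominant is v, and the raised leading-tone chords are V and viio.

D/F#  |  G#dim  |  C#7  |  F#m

D/F#: root D is the submediant; major triad there is VI6.
G#dim: diminished triad on G# = scale degree 2 → iio.
C#7: root C# is the dominant; dominant seventh chord there is V7.
F#m: root F# is the tonic; minor triad there is i.

VI6 - iio - V7 - i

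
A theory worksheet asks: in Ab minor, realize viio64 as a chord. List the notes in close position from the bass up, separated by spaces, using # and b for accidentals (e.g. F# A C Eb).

In Ab minor, the leading-tone chord is built on the raised seventh degree, G.
Stacking thirds from G gives G-Bb-Db.
With the 64 figure the chord is in second inversion; from the bass Db upward in close position it reads Db-G-Bb.

Db G Bb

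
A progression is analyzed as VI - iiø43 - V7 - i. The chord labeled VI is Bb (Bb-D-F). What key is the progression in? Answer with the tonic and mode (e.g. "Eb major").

D minor

VI is given as Bb-D-F — a major triad with root Bb.
If Bb is scale degree 6 and the mode makes that degree carry a major triad, the tonic is D and the mode is minor.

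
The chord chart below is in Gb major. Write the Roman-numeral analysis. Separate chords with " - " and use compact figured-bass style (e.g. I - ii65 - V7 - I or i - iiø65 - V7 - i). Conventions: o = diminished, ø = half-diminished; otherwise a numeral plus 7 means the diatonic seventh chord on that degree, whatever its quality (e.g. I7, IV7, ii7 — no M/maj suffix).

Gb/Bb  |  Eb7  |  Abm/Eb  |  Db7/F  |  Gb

Gb/Bb: root Gb is the tonic; major triad there is I6.
Eb7: a dominant seventh chord on Eb, the applied dominant of ii → V7/ii.
Abm/Eb has root Ab, degree 2 in Gb major, so ii64.
Db7/F: root Db is the dominant; dominant seventh chord there is V65.
Gb: root Gb is the tonic; major triad there is I.

I6 - V7/ii - ii64 - V65 - I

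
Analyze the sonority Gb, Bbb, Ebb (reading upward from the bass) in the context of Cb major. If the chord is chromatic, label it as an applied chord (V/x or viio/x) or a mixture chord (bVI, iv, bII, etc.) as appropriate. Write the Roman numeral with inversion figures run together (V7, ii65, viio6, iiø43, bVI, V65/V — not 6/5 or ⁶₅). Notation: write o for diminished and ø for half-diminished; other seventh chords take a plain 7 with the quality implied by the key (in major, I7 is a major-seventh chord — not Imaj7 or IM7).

bIII6

The pitches Ebb-Gb-Bbb form a major triad rooted on Ebb.
Ebb is the lowered third degree of Cb major (diatonic 3 would be Eb). This is a major triad on the lowered third degree, borrowed from the parallel minor.
With Gb in the bass the chord is in first inversion, so the figured bass is 6.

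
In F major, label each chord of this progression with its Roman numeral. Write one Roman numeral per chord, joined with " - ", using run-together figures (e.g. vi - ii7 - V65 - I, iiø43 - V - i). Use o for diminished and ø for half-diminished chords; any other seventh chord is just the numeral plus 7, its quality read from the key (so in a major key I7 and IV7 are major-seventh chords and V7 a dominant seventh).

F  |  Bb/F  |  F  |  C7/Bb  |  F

I - IV64 - I - V42 - I

F: root F is the tonic; major triad there is I.
Bb/F has root Bb, degree 4 in F major, so IV64.
F: major triad on F = scale degree 1 → I.
C7/Bb has root C, degree 5 in F major, so V42.
F: root F is the tonic; major triad there is I.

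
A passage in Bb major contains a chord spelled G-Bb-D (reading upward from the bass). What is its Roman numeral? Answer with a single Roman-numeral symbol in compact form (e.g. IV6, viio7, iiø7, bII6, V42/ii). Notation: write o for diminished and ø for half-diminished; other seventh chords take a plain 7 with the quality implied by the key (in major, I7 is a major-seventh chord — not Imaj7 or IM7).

vi

Stacked in thirds the chord is G-Bb-D: a minor triad on G.
In Bb major, G is the submediant; the diatonic minor triad there is vi.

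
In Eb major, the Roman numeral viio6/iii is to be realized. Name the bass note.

The applied chord viio6/iii is rooted on F#: F#-A-C.
The figure 6 means first inversion — the third is in the bass.

A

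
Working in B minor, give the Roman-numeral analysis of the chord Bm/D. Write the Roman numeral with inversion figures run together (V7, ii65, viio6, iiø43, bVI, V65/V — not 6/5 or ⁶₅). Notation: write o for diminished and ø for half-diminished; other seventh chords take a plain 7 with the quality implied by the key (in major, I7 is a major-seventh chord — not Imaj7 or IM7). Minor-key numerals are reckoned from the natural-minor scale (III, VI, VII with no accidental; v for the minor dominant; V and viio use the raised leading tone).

i6

Stacked in thirds the chord is B-D-F#: a minor triad on B.
B is scale degree 1 in B minor, and a minor triad on that degree is written i.
With D in the bass the chord is in first inversion, so the figured bass is 6.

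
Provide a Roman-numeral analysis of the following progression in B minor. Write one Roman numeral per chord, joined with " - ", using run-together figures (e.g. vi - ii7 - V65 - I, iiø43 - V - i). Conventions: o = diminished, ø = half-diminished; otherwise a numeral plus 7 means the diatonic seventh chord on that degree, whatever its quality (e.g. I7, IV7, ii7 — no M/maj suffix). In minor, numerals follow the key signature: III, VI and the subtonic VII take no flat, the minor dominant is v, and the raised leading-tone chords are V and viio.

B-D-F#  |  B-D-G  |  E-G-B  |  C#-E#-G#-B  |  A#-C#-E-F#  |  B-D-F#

i - VI6 - iv - V7/V - V65 - i

B-D-F# has root B, degree 1 in B minor, so i.
B-D-G has root G, degree 6 in B minor, so VI6.
E-G-B: root E is the subdominant; minor triad there is iv.
C#-E#-G#-B: a dominant seventh chord on C#, the applied dominant of V → V7/V.
A#-C#-E-F#: root F# is the dominant; dominant seventh chord there is V65.
B-D-F# has root B, degree 1 in B minor, so i.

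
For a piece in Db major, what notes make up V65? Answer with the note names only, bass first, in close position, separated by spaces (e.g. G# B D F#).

In Db major, the dominant is Ab, and the diatonic chord built there is a dominant seventh chord.
Stacking thirds from Ab gives Ab-C-Eb-Gb.
With the 65 figure the chord is in first inversion; from the bass C upward in close position it reads C-Eb-Gb-Ab.

C Eb Gb Ab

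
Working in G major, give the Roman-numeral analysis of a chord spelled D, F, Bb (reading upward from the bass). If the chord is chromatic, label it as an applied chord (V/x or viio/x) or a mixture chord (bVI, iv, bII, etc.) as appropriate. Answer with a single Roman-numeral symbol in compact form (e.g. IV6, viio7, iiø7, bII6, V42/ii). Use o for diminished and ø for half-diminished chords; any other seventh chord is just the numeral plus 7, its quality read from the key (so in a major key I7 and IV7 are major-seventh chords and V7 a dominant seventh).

bIII6

Stacked in thirds the chord is Bb-D-F: a major triad on Bb.
Bb is the lowered third degree of G major (diatonic 3 would be B). This is a major triad on the lowered third degree, borrowed from the parallel minor.
With D in the bass the chord is in first inversion, so the figured bass is 6.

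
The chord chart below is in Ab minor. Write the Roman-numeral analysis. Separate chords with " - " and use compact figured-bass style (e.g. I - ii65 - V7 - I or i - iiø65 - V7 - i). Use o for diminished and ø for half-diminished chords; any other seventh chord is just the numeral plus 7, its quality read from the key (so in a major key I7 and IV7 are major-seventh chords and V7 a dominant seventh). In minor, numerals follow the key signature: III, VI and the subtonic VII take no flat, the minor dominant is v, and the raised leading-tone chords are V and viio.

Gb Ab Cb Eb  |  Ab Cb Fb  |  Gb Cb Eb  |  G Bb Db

i42 - VI6 - III64 - viio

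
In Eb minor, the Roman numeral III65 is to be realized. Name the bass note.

III in Eb minor has root Gb; the chord is Gb-Bb-Db-F.
The figure 65 means first inversion — the third is in the bass.

Bb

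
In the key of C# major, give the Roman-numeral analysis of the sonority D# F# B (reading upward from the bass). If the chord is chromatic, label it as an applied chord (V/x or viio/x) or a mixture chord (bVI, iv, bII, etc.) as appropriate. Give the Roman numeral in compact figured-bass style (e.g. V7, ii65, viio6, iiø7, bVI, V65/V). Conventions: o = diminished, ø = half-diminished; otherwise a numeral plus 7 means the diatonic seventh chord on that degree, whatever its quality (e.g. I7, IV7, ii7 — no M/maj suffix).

bVII6

Stacked in thirds the chord is B-D#-F#: a major triad on B.
B is the lowered seventh degree of C# major (diatonic 7 would be B#). This is a major triad on the lowered seventh degree (the subtonic), borrowed from the parallel minor.
With D# in the bass the chord is in first inversion, so the figured bass is 6.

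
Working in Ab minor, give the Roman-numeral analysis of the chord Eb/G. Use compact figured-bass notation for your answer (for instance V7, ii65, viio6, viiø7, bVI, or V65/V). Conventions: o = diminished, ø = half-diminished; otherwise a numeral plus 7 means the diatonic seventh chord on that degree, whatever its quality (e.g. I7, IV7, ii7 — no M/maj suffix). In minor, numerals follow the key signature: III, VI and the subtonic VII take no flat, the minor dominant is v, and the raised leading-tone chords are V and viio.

V6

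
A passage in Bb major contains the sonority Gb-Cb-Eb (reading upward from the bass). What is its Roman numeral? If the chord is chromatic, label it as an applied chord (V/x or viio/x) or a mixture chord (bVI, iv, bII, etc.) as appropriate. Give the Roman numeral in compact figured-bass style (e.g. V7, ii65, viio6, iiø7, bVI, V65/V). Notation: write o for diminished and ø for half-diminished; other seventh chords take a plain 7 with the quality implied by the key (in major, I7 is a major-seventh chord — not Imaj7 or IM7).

The pitches Cb-Eb-Gb form a major triad rooted on Cb.
Cb is the lowered second degree of Bb major (diatonic 2 would be C). This is the Neapolitan chord — a major triad on the lowered second degree.
With Gb in the bass the chord is in second inversion, so the figured bass is 64.

bII64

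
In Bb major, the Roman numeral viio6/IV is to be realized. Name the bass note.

F

The applied chord viio6/IV is rooted on D: D-F-Ab.
The figure 6 means first inversion — the third is in the bass.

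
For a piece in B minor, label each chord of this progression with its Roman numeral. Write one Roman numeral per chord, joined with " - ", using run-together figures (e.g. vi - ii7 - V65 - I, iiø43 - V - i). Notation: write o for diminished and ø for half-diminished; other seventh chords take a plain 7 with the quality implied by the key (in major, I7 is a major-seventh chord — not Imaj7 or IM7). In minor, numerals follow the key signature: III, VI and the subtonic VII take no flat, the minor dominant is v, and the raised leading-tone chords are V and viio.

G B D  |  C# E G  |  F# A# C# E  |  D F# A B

VI - iio - V7 - i65

G-B-D: root G is the submediant; major triad there is VI.
C#-E-G: root C# is the supertonic; diminished triad there is iio.
F#-A#-C#-E has root F#, degree 5 in B minor, so V7.
D-F#-A-B: minor seventh chord on B = scale degree 1 → i65.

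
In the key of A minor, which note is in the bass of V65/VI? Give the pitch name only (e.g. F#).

E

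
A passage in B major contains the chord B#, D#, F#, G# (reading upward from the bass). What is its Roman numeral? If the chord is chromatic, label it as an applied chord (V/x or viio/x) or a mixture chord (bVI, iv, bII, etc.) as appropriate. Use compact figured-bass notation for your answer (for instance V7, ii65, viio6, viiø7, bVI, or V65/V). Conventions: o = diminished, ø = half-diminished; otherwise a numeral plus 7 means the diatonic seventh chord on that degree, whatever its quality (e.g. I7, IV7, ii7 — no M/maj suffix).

V65/ii

Stacked in thirds the chord is G#-B#-D#-F#: a dominant seventh chord on G#.
G# is not a diatonic chord root with this quality in B major, but it lies a perfect fifth above C# (ii), so the chord functions as an applied dominant of ii.
With B# in the bass the chord is in first inversion, so the figured bass is 65.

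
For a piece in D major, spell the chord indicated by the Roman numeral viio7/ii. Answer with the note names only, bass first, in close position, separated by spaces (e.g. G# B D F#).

D# F# A C

The slash marks an applied leading-tone chord: viio of ii. In D major, ii is E, so the leading tone to it is D#, a half step below.
Building a fully diminished seventh chord on D# gives D#-F#-A-C.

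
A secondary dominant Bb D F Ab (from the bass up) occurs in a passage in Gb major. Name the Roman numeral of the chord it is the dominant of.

vi

The chord is a dominant seventh chord on Bb.
A dominant resolves down a perfect fifth: Bb → Eb. In Gb major, Eb is scale degree 6, i.e. vi.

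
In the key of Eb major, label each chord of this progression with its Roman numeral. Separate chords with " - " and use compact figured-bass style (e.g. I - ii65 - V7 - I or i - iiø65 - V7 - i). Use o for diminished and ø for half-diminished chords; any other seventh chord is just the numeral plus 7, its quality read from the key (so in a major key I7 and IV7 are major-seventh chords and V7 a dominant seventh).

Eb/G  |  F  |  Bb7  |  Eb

Eb/G: root Eb is the tonic; major triad there is I6.
F is the secondary dominant of V (major triad on F): V/V.
Bb7 has root Bb, degree 5 in Eb major, so V7.
Eb: major triad on Eb = scale degree 1 → I.

I6 - V/V - V7 - I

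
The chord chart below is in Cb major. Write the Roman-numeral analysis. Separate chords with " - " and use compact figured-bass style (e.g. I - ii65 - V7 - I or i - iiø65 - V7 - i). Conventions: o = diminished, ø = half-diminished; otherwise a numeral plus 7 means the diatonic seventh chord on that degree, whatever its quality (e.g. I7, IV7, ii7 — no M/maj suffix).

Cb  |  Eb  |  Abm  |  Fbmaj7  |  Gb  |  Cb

Cb has root Cb, degree 1 in Cb major, so I.
Eb is the secondary dominant of vi (major triad on Eb): V/vi.
Abm: root Ab is the submediant; minor triad there is vi.
Fbmaj7 has root Fb, degree 4 in Cb major, so IV7.
Gb: major triad on Gb = scale degree 5 → V.
Cb: major triad on Cb = scale degree 1 → I.

I - V/vi - vi - IV7 - V - I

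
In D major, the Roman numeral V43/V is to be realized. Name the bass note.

The applied chord V43/V is rooted on E: E-G#-B-D.
The figure 43 means second inversion — the fifth is in the bass.

B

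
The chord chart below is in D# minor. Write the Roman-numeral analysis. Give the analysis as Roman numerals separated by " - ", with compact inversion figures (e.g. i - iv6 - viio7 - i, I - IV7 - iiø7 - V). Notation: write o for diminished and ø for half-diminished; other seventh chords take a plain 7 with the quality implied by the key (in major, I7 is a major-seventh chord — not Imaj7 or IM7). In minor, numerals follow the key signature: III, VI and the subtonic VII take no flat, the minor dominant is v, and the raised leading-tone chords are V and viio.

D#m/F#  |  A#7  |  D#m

D#m/F#: minor triad on D# = scale degree 1 → i6.
A#7 has root A#, degree 5 in D# minor, so V7.
D#m: minor triad on D# = scale degree 1 → i.

i6 - V7 - i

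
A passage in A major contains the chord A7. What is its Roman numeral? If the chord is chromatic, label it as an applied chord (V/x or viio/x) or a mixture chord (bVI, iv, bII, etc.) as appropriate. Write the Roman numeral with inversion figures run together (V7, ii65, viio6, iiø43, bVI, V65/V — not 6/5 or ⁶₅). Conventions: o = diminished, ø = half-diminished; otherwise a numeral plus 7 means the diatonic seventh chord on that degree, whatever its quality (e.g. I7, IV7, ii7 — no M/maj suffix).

Stacked in thirds the chord is A-C#-E-G: a dominant seventh chord on A.
A is not a diatonic chord root with this quality in A major, but it lies a perfect fifth above D (IV), so the chord functions as an applied dominant of IV.

V7/IV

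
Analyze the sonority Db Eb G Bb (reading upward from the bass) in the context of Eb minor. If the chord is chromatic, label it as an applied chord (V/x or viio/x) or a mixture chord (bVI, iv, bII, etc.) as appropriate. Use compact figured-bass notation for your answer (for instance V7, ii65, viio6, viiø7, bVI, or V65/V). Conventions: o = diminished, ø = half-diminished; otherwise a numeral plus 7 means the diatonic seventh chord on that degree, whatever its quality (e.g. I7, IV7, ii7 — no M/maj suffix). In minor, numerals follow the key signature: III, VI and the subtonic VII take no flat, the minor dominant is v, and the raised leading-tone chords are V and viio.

The pitches Eb-G-Bb-Db form a dominant seventh chord rooted on Eb.
Eb is not a diatonic chord root with this quality in Eb minor, but it lies a perfect fifth above Ab (iv), so the chord functions as an applied dominant of iv.
With Db in the bass the chord is in third inversion, so the figured bass is 42.

V42/iv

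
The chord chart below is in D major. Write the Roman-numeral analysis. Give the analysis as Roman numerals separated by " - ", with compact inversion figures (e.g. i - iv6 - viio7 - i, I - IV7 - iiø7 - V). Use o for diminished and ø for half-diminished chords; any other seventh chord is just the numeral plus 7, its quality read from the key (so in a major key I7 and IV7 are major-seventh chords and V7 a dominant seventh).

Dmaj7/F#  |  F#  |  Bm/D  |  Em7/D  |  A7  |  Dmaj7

Dmaj7/F#: major seventh chord on D = scale degree 1 → I65.
F#: chromatic; F# is V of vi, so V/vi.
Bm/D: minor triad on B = scale degree 6 → vi6.
Em7/D: minor seventh chord on E = scale degree 2 → ii42.
A7 has root A, degree 5 in D major, so V7.
Dmaj7: root D is the tonic; major seventh chord there is I7.

I65 - V/vi - vi6 - ii42 - V7 - I7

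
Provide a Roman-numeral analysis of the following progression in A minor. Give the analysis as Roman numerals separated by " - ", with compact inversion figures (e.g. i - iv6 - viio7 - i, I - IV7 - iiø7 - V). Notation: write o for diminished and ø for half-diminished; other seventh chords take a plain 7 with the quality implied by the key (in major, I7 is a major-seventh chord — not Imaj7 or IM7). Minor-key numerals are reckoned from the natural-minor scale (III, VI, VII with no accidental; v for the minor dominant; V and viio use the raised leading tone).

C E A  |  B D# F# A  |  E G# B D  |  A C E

C-E-A has root A, degree 1 in A minor, so i6.
B-D#-F#-A is the secondary dominant of V (dominant seventh chord on B): V7/V.
E-G#-B-D has root E, degree 5 in A minor, so V7.
A-C-E: minor triad on A = scale degree 1 → i.

i6 - V7/V - V7 - i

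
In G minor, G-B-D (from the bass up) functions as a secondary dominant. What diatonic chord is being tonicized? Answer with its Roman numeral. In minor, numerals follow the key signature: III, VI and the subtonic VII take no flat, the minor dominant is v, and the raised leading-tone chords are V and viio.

The chord is a major triad on G.
A dominant resolves down a perfect fifth: G → C. In G minor, C is scale degree 4, i.e. iv.

iv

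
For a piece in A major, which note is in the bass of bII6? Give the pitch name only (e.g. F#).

D

bII in A major has root Bb; the chord is Bb-D-F.
The figure 6 means first inversion — the third is in the bass.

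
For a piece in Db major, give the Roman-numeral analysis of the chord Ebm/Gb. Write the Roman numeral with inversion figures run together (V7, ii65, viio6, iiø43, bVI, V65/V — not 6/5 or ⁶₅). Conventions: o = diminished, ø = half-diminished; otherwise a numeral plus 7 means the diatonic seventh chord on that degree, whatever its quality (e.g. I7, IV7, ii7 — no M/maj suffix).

The pitches Eb-Gb-Bb form a minor triad rooted on Eb.
Eb is scale degree 2 in Db major, and a minor triad on that degree is written ii.
With Gb in the bass the chord is in first inversion, so the figured bass is 6.

ii6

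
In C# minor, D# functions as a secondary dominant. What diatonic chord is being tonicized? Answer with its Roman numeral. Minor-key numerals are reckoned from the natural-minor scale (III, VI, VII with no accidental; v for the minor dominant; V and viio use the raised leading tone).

V

The chord is a major triad on D#.
A dominant resolves down a perfect fifth: D# → G#. In C# minor, G# is scale degree 5, i.e. V.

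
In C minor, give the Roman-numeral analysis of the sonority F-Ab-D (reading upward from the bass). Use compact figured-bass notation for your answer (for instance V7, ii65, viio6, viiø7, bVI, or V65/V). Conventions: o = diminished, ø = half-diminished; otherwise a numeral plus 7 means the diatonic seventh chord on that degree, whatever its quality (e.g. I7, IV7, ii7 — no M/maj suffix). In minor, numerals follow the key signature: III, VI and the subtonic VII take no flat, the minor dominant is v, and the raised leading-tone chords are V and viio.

iio6

The pitches D-F-Ab form a diminished triad rooted on D.
D is scale degree 2 in C minor, and a diminished triad on that degree is written iio.
With F in the bass the chord is in first inversion, so the figured bass is 6.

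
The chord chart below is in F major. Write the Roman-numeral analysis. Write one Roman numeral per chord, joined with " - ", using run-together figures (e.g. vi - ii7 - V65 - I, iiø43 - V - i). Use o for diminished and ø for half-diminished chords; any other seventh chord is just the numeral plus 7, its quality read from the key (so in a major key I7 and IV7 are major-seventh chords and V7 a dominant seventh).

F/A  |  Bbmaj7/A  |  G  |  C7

I6 - IV42 - V/V - V7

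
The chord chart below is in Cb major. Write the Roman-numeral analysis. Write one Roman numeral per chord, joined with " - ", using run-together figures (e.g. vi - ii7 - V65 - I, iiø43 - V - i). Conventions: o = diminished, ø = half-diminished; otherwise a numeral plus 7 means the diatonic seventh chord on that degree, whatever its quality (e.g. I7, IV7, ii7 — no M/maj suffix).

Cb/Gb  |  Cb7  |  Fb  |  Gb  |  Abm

Cb/Gb: root Cb is the tonic; major triad there is I64.
Cb7: a dominant seventh chord on Cb, the applied dominant of IV → V7/IV.
Fb has root Fb, degree 4 in Cb major, so IV.
Gb: root Gb is the dominant; major triad there is V.
Abm: root Ab is the submediant; minor triad there is vi.

I64 - V7/IV - IV - V - vi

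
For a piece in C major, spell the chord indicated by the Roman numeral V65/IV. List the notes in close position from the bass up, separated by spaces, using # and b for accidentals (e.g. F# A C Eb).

The slash means an applied dominant: we want the dominant of IV. In C major, IV is F major, and its dominant is built on C.
Building a dominant seventh chord on C gives C-E-G-Bb.
With the 65 figure the chord is in first inversion; from the bass E upward in close position it reads E-G-Bb-C.

E G Bb C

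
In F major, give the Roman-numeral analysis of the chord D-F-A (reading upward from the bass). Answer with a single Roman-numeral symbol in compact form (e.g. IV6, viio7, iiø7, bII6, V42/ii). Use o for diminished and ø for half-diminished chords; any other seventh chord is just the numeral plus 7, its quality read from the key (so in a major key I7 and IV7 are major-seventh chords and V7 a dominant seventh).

vi

Stacked in thirds the chord is D-F-A: a minor triad on D.
D is scale degree 6 in F major, and a minor triad on that degree is written vi.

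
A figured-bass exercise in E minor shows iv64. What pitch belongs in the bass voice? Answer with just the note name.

iv in E minor has root A; the chord is A-C-E.
The figure 64 means second inversion — the fifth is in the bass.

E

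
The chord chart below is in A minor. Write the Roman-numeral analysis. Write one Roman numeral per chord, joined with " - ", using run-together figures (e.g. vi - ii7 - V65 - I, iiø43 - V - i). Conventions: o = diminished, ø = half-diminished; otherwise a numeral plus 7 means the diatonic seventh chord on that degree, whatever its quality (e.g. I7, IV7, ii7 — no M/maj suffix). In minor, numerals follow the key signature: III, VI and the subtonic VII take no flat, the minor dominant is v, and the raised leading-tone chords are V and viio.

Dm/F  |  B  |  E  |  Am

Dm/F has root D, degree 4 in A minor, so iv6.
B: a major triad on B, the applied dominant of V → V/V.
E has root E, degree 5 in A minor, so V.
Am: root A is the tonic; minor triad there is i.

iv6 - V/V - V - i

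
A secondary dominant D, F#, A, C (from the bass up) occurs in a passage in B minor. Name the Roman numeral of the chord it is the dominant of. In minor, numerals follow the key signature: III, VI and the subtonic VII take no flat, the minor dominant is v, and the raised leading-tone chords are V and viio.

The chord is a dominant seventh chord on D.
A dominant resolves down a perfect fifth: D → G. In B minor, G is scale degree 6, i.e. VI.

VI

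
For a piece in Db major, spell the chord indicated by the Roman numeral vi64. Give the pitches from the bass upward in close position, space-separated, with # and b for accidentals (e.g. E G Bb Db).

The numeral's case and figure indicate a minor triad. In Db major its root, scale degree 6, is Bb.
Stacking thirds from Bb gives Bb-Db-F.
The figured bass 64 indicates second inversion, placing the fifth (F) in the bass: F-Bb-Db.

F Bb Db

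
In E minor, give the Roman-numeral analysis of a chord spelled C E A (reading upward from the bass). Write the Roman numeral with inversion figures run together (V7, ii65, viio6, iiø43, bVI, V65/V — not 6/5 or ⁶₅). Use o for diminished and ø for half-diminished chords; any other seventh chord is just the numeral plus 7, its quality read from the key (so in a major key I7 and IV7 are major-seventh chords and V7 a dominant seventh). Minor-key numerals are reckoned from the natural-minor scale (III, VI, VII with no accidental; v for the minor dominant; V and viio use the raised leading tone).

The pitches A-C-E form a minor triad rooted on A.
A is scale degree 4 in E minor, and a minor triad on that degree is written iv.
With C in the bass the chord is in first inversion, so the figured bass is 6.

iv6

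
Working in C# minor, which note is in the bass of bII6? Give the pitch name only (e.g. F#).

F#

bII in C# minor has root D; the chord is D-F#-A.
The figure 6 means first inversion — the third is in the bass.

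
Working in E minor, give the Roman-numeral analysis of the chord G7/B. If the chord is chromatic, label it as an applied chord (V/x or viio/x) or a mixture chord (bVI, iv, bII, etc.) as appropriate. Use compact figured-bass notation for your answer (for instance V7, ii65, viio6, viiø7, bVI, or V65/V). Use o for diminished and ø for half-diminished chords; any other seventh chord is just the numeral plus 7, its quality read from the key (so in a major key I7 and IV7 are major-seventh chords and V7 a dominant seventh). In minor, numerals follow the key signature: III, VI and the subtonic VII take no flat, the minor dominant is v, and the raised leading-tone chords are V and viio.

The pitches G-B-D-F form a dominant seventh chord rooted on G.
G is not a diatonic chord root with this quality in E minor, but it lies a perfect fifth above C (VI), so the chord functions as an applied dominant of VI.
With B in the bass the chord is in first inversion, so the figured bass is 65.

V65/VI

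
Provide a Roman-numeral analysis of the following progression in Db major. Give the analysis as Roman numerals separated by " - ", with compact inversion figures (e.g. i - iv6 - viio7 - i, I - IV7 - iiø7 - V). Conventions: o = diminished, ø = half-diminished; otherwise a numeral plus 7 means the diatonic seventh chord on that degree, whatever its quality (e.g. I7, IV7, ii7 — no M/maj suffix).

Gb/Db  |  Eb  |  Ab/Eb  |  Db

IV64 - V/V - V64 - I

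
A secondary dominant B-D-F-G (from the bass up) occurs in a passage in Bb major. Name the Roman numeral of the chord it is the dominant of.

The chord is a dominant seventh chord on G.
A dominant resolves down a perfect fifth: G → C. In Bb major, C is scale degree 2, i.e. ii.

ii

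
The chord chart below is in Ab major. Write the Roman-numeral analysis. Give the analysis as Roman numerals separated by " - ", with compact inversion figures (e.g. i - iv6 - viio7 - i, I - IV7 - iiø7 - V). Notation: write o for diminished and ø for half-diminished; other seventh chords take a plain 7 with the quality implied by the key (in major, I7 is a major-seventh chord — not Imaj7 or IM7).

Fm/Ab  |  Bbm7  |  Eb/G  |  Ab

vi6 - ii7 - V6 - I

Fm/Ab: minor triad on F = scale degree 6 → vi6.
Bbm7: root Bb is the supertonic; minor seventh chord there is ii7.
Eb/G: root Eb is the dominant; major triad there is V6.
Ab: root Ab is the tonic; major triad there is I.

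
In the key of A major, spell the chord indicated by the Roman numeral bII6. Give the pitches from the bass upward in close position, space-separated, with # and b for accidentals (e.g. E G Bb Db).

bII6 is the Neapolitan sixth — a major triad on the lowered second degree, here in its customary first inversion. In A major that root is Bb.
So the chord is Bb-D-F.
The figured bass 6 indicates first inversion, placing the third (D) in the bass: D-F-Bb.

D F Bb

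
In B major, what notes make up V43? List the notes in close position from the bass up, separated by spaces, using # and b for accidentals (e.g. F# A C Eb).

C# E F# A#

The numeral's case and figure indicate a dominant seventh chord. In B major its root, scale degree 5, is F#.
Stacking thirds from F# gives F#-A#-C#-E.
The figured bass 43 indicates second inversion, placing the fifth (C#) in the bass: C#-E-F#-A#.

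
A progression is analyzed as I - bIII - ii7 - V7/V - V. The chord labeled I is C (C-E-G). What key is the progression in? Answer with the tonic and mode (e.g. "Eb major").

C major

I is given as C-E-G — a major triad with root C.
If C is scale degree 1 and the mode makes that degree carry a major triad, the tonic is C and the mode is major.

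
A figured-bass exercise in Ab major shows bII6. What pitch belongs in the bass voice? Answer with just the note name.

Db

bII in Ab major has root Bbb; the chord is Bbb-Db-Fb.
The figure 6 means first inversion — the third is in the bass.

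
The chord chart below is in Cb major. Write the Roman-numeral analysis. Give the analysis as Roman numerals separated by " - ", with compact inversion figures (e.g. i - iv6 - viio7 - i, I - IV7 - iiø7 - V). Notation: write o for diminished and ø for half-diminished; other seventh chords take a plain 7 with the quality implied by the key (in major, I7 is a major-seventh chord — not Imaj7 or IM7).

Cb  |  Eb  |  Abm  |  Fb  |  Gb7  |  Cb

Cb has root Cb, degree 1 in Cb major, so I.
Eb: chromatic; Eb is V of vi, so V/vi.
Abm: minor triad on Ab = scale degree 6 → vi.
Fb: major triad on Fb = scale degree 4 → IV.
Gb7: root Gb is the dominant; dominant seventh chord there is V7.
Cb: major triad on Cb = scale degree 1 → I.

I - V/vi - vi - IV - V7 - I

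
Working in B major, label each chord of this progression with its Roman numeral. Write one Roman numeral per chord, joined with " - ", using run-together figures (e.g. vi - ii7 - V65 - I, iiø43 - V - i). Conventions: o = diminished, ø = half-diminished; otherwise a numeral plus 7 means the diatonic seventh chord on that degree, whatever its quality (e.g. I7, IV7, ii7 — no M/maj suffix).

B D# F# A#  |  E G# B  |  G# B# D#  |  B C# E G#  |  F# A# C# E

B-D#-F#-A#: major seventh chord on B = scale degree 1 → I7.
E-G#-B has root E, degree 4 in B major, so IV.
G#-B#-D#: a major triad on G#, the applied dominant of ii → V/ii.
B-C#-E-G#: root C# is the supertonic; minor seventh chord there is ii42.
F#-A#-C#-E: root F# is the dominant; dominant seventh chord there is V7.

I7 - IV - V/ii - ii42 - V7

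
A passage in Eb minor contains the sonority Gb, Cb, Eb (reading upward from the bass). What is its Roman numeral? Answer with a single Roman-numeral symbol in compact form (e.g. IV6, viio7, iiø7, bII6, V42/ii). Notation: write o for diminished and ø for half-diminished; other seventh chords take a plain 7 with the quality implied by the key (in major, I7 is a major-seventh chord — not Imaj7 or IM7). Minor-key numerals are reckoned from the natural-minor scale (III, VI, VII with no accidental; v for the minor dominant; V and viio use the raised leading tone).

VI64

Stacked in thirds the chord is Cb-Eb-Gb: a major triad on Cb.
In Eb minor, Cb is the submediant; the diatonic major triad there is VI.
With Gb in the bass the chord is in second inversion, so the figured bass is 64.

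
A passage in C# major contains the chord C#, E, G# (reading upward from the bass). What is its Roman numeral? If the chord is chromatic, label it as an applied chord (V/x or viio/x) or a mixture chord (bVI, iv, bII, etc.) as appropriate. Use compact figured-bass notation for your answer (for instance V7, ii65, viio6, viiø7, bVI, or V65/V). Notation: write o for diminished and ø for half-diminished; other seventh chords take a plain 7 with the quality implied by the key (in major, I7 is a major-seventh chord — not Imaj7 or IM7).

i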